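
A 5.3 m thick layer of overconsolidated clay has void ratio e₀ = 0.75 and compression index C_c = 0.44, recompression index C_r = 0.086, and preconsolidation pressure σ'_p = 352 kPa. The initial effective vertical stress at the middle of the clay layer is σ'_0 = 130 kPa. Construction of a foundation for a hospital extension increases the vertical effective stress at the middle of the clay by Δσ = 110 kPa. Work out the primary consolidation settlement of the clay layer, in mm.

S_c ≈ 69.4 mm

Final effective stress: σ'_f = 130 + 110 = 240 kPa.
σ'_f = 240 ≤ σ'_p = 352 kPa, so the clay remains overconsolidated and only the recompression index applies:
S_c = C_r·H/(1+e₀)·log₁₀(σ'_f/σ'_0) = 0.086×5.3/1.75×log₁₀(240/130)
    = 0.26046 × 0.26627 = 0.06935 m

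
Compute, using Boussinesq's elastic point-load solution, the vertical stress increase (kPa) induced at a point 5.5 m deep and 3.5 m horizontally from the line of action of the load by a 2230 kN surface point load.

Δσ_z ≈ 15 kPa

Boussinesq vertical stress below a point load on an elastic half-space:
Δσ_z = 3P/(2πz²) · [1 + (r/z)²]^(−5/2)
r/z = 3.5/5.5 = 0.63636; [1+(r/z)²]^(−5/2) = 0.42741.
Δσ_z = 3×2230/(2π×5.5²) × 0.42741 = 35.198 × 0.42741 = 15.04 kPa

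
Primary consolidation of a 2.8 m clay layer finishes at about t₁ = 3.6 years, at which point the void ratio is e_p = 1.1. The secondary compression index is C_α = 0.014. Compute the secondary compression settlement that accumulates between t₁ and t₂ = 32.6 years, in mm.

Secondary compression: S_s = C_α·H/(1+e_p)·log₁₀(t₂/t₁)
S_s = 0.014×2.8/(1+1.1)×log₁₀(32.6/3.6)
    = 0.01867 × 0.9569 = 0.01786 m

S_s ≈ 17.9 mm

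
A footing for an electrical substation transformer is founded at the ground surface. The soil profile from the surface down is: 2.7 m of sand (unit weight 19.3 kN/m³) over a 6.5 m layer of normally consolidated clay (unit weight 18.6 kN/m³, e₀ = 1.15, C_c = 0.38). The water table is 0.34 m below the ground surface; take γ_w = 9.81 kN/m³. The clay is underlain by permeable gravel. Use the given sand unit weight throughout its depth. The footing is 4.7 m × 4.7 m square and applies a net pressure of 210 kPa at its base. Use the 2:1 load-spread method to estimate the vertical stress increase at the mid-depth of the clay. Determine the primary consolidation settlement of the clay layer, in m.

S_c ≈ 0.268 m

Mid-depth of clay below the ground surface: z = 2.7 + 6.5/2 = 5.95 m.
Total vertical stress at mid-clay: σ_v = 19.3×2.7 + 18.6×3.25 = 112.56 kPa.
Pore pressure: u = 9.81×(5.95 − 0.34) = 55.034 kPa.
Initial effective stress: σ'_0 = σ_v − u = 112.56 − 55.034 = 57.526 kPa.
Stress increase at mid-clay by the 2:1 spreading method:
Δσ = qBL/((B+z)(L+z)) = 210×4.7×4.7/((4.7+5.95)(4.7+5.95)) = 40.899 kPa
Final effective stress: σ'_f = σ'_0 + Δσ = 57.526 + 40.899 = 98.425 kPa.
Normally consolidated clay, so the full stress increment lies on the virgin compression line:
S_c = C_c·H/(1+e₀)·log₁₀(σ'_f/σ'_0) = 0.38×6.5/(1+1.15)×log₁₀(98.425/57.526)
    = 1.1488 × 0.23324 = 0.2679 m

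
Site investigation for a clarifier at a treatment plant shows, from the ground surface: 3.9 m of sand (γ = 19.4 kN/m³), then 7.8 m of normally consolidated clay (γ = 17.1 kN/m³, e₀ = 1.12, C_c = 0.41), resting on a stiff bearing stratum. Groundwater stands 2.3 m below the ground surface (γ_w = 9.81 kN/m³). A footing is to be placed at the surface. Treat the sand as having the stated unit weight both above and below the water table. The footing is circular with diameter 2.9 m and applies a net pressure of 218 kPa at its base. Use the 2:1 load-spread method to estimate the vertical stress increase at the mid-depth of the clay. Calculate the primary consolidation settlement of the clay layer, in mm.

S_c ≈ 109 mm

Mid-depth of clay below the ground surface: z = 3.9 + 7.8/2 = 7.8 m.
Total vertical stress at mid-clay: σ_v = 19.4×3.9 + 17.1×3.9 = 142.35 kPa.
Pore pressure: u = 9.81×(7.8 − 2.3) = 53.955 kPa.
Initial effective stress: σ'_0 = σ_v − u = 142.35 − 53.955 = 88.395 kPa.
Stress increase at mid-clay by the 2:1 spreading method:
Δσ ≈ qD²/(D+z)² = 218×2.9²/(2.9+7.8)² = 16.013 kPa
Final effective stress: σ'_f = σ'_0 + Δσ = 88.395 + 16.013 = 104.41 kPa.
Normally consolidated clay, so the full stress increment lies on the virgin compression line:
S_c = C_c·H/(1+e₀)·log₁₀(σ'_f/σ'_0) = 0.41×7.8/(1+1.12)×log₁₀(104.41/88.395)
    = 1.5085 × 0.072314 = 0.1091 m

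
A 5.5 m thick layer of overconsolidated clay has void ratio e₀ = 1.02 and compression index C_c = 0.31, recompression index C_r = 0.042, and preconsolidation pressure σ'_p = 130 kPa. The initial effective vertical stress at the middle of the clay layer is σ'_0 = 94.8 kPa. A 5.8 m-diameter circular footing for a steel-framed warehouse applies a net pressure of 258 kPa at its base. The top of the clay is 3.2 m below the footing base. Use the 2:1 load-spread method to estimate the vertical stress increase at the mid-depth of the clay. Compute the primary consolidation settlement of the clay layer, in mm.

S_c ≈ 86.4 mm

Mid-depth of clay below the footing base: z = 3.2 + 5.5/2 = 5.95 m.
Stress increase at mid-clay by the 2:1 spreading method:
Δσ ≈ qD²/(D+z)² = 258×5.8²/(5.8+5.95)² = 62.864 kPa
Final effective stress: σ'_f = 94.8 + 62.864 = 157.66 kPa.
σ'_f = 157.66 > σ'_p = 130 kPa, so the stress path crosses the preconsolidation pressure — recompression up to σ'_p, then virgin compression beyond:
S_c = H/(1+e₀)·[C_r·log₁₀(σ'_p/σ'_0) + C_c·log₁₀(σ'_f/σ'_p)]
    = 5.5/2.02 × [0.042×log₁₀(130/94.8) + 0.31×log₁₀(157.66/130)]
    = 2.7228 × [0.0057597 + 0.025971] = 0.0864 m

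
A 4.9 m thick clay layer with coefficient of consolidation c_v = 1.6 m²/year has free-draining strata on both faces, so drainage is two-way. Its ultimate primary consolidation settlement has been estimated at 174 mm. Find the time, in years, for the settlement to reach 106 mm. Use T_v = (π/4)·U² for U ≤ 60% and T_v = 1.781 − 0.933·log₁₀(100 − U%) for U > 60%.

t ≈ 1.11 years

Drainage path length: H_d = H/2 = 2.45 m (double drainage).
U = S(t)/S_ult = 106/174 = 0.6092.
U > 60%: T_v = 1.781 − 0.933·log₁₀(100 − 60.92) = 0.2957.
t = T_v·H_d²/c_v = 0.2957×2.45²/1.6 = 1.109 years.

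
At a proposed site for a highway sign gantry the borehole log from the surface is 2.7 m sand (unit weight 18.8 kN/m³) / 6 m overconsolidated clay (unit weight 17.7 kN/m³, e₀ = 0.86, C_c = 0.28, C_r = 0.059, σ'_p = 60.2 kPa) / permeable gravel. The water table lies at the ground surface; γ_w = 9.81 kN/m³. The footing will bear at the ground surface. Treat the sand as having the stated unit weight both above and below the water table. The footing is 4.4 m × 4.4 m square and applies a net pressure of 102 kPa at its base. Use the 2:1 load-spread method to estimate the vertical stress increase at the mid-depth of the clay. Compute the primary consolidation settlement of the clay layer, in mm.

S_c ≈ 62.6 mm

Mid-depth of clay below the ground surface: z = 2.7 + 6/2 = 5.7 m.
Total vertical stress at mid-clay: σ_v = 18.8×2.7 + 17.7×3 = 103.86 kPa.
Pore pressure: u = 9.81×(5.7 − 0) = 55.917 kPa.
Initial effective stress: σ'_0 = σ_v − u = 103.86 − 55.917 = 47.943 kPa.
Stress increase at mid-clay by the 2:1 spreading method:
Δσ = qBL/((B+z)(L+z)) = 102×4.4×4.4/((4.4+5.7)(4.4+5.7)) = 19.358 kPa
Final effective stress: σ'_f = 47.943 + 19.358 = 67.301 kPa.
σ'_f = 67.301 > σ'_p = 60.2 kPa, so the stress path crosses the preconsolidation pressure — recompression up to σ'_p, then virgin compression beyond:
S_c = H/(1+e₀)·[C_r·log₁₀(σ'_p/σ'_0) + C_c·log₁₀(σ'_f/σ'_p)]
    = 6/1.86 × [0.059×log₁₀(60.2/47.943) + 0.28×log₁₀(67.301/60.2)]
    = 3.2258 × [0.0058334 + 0.013559] = 0.06256 m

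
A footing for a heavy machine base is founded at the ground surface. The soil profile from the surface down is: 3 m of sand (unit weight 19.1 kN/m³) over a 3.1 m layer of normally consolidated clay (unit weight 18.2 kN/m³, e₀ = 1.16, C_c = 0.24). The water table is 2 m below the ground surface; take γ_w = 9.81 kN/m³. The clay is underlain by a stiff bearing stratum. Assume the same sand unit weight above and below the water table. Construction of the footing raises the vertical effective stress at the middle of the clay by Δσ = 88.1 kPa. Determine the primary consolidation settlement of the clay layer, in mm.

S_c ≈ 134 mm

Mid-depth of clay below the ground surface: z = 3 + 3.1/2 = 4.55 m.
Total vertical stress at mid-clay: σ_v = 19.1×3 + 18.2×1.55 = 85.51 kPa.
Pore pressure: u = 9.81×(4.55 − 2) = 25.015 kPa.
Initial effective stress: σ'_0 = σ_v − u = 85.51 − 25.015 = 60.495 kPa.
Final effective stress: σ'_f = σ'_0 + Δσ = 60.495 + 88.1 = 148.59 kPa.
Normally consolidated clay, so the full stress increment lies on the virgin compression line:
S_c = C_c·H/(1+e₀)·log₁₀(σ'_f/σ'_0) = 0.24×3.1/(1+1.16)×log₁₀(148.59/60.495)
    = 0.34444 × 0.39027 = 0.1344 m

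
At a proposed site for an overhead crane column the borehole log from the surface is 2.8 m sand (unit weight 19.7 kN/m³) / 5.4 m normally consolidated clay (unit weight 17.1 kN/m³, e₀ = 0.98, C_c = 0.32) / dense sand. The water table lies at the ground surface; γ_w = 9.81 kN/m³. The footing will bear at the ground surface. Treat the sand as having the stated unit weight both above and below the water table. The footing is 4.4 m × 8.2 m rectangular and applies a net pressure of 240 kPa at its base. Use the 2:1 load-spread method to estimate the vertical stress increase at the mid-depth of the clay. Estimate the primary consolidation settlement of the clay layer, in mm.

Mid-depth of clay below the ground surface: z = 2.8 + 5.4/2 = 5.5 m.
Total vertical stress at mid-clay: σ_v = 19.7×2.8 + 17.1×2.7 = 101.33 kPa.
Pore pressure: u = 9.81×(5.5 − 0) = 53.955 kPa.
Initial effective stress: σ'_0 = σ_v − u = 101.33 − 53.955 = 47.375 kPa.
Stress increase at mid-clay by the 2:1 spreading method:
Δσ = qBL/((B+z)(L+z)) = 240×4.4×8.2/((4.4+5.5)(8.2+5.5)) = 63.844 kPa
Final effective stress: σ'_f = σ'_0 + Δσ = 47.375 + 63.844 = 111.22 kPa.
Normally consolidated clay, so the full stress increment lies on the virgin compression line:
S_c = C_c·H/(1+e₀)·log₁₀(σ'_f/σ'_0) = 0.32×5.4/(1+0.98)×log₁₀(111.22/47.375)
    = 0.87273 × 0.37063 = 0.3235 m

S_c ≈ 323 mm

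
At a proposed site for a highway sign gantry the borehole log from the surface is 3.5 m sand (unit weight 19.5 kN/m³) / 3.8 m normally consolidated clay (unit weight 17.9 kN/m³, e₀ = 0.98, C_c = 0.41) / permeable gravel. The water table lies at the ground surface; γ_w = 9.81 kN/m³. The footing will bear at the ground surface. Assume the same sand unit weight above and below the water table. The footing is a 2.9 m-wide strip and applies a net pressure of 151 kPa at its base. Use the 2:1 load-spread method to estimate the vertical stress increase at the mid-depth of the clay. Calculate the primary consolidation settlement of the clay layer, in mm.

S_c ≈ 249 mm

Mid-depth of clay below the ground surface: z = 3.5 + 3.8/2 = 5.4 m.
Total vertical stress at mid-clay: σ_v = 19.5×3.5 + 17.9×1.9 = 102.26 kPa.
Pore pressure: u = 9.81×(5.4 − 0) = 52.974 kPa.
Initial effective stress: σ'_0 = σ_v − u = 102.26 − 52.974 = 49.286 kPa.
Stress increase at mid-clay by the 2:1 spreading method:
Δσ = qB/(B+z) = 151×2.9/(2.9+5.4) = 52.759 kPa
Final effective stress: σ'_f = σ'_0 + Δσ = 49.286 + 52.759 = 102.05 kPa.
Normally consolidated clay, so the full stress increment lies on the virgin compression line:
S_c = C_c·H/(1+e₀)·log₁₀(σ'_f/σ'_0) = 0.41×3.8/(1+0.98)×log₁₀(102.05/49.286)
    = 0.78687 × 0.31609 = 0.2487 m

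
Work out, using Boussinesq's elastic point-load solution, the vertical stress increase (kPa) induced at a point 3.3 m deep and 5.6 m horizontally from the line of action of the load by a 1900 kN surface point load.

Δσ_z ≈ 2.81 kPa

Boussinesq vertical stress below a point load on an elastic half-space:
Δσ_z = 3P/(2πz²) · [1 + (r/z)²]^(−5/2)
r/z = 5.6/3.3 = 1.697; [1+(r/z)²]^(−5/2) = 0.033729.
Δσ_z = 3×1900/(2π×3.3²) × 0.033729 = 83.304 × 0.033729 = 2.81 kPa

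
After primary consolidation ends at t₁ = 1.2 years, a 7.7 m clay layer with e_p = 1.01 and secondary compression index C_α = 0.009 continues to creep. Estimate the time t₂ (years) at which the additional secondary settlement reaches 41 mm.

S_s = C_α·H/(1+e_p)·log₁₀(t₂/t₁) ⇒ log₁₀(t₂/t₁) = S_s·(1+e_p)/(C_α·H).
log₁₀(t₂/t₁) = 0.041 × (1+1.01) / (0.009×7.7) = 1.189
t₂ = t₁ × 10^1.189 = 1.2 × 15.46 = 18.55 years

t₂ ≈ 18.6 years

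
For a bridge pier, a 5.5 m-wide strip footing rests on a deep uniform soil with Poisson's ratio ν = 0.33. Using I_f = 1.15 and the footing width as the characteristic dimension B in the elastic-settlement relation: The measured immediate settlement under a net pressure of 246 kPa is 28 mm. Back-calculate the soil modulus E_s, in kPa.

S_e = q·B·(1−ν²)/E_s · I_f  ⇒  E_s = q·B·(1−ν²)·I_f / S_e.
E_s = 246 × 5.5 × 0.8911 × 1.15 / 0.028 = 49520 kPa

E_s ≈ 49500 kPa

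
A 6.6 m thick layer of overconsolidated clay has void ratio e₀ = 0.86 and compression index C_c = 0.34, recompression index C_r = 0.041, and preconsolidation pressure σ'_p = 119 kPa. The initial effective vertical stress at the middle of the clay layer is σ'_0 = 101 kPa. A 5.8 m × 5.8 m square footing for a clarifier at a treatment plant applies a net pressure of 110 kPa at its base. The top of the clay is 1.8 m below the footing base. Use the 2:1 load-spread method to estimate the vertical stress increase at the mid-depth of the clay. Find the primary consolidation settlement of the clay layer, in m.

Mid-depth of clay below the footing base: z = 1.8 + 6.6/2 = 5.1 m.
Stress increase at mid-clay by the 2:1 spreading method:
Δσ = qBL/((B+z)(L+z)) = 110×5.8×5.8/((5.8+5.1)(5.8+5.1)) = 31.146 kPa
Final effective stress: σ'_f = 101 + 31.146 = 132.15 kPa.
σ'_f = 132.15 > σ'_p = 119 kPa, so the stress path crosses the preconsolidation pressure — recompression up to σ'_p, then virgin compression beyond:
S_c = H/(1+e₀)·[C_r·log₁₀(σ'_p/σ'_0) + C_c·log₁₀(σ'_f/σ'_p)]
    = 6.6/1.86 × [0.041×log₁₀(119/101) + 0.34×log₁₀(132.15/119)]
    = 3.5484 × [0.0029202 + 0.015477] = 0.06528 m

S_c ≈ 0.0653 m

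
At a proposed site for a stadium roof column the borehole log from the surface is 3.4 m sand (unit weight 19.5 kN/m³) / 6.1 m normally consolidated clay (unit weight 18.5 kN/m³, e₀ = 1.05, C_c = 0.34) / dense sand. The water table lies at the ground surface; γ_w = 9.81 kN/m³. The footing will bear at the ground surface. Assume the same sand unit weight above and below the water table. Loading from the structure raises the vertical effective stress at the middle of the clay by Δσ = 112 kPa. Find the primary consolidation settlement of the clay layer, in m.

S_c ≈ 0.465 m

Mid-depth of clay below the ground surface: z = 3.4 + 6.1/2 = 6.45 m.
Total vertical stress at mid-clay: σ_v = 19.5×3.4 + 18.5×3.05 = 122.72 kPa.
Pore pressure: u = 9.81×(6.45 − 0) = 63.275 kPa.
Initial effective stress: σ'_0 = σ_v − u = 122.72 − 63.275 = 59.445 kPa.
Final effective stress: σ'_f = σ'_0 + Δσ = 59.445 + 112 = 171.44 kPa.
Normally consolidated clay, so the full stress increment lies on the virgin compression line:
S_c = C_c·H/(1+e₀)·log₁₀(σ'_f/σ'_0) = 0.34×6.1/(1+1.05)×log₁₀(171.44/59.445)
    = 1.0117 × 0.46 = 0.4654 m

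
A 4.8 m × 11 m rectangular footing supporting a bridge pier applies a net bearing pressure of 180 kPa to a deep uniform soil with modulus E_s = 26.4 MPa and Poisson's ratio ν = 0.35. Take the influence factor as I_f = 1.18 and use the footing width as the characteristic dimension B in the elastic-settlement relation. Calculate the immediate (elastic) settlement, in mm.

S_e ≈ 33.9 mm

Immediate (elastic) settlement: S_e = q·B·(1−ν²)/E_s · I_f.
E_s = 26.4 MPa = 26400 kPa.
S_e = 180 × 4.8 × (1 − 0.35²) / 26400 × 1.18
    = 180 × 4.8 × 0.8775 / 26400 × 1.18
    = 0.03389 m = 33.89 mm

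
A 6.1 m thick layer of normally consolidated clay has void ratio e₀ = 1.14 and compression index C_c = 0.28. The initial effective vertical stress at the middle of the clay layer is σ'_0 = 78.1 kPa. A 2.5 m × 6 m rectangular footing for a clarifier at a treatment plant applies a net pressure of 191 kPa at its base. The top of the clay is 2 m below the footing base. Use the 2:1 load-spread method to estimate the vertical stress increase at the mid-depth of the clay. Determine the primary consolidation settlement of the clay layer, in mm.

S_c ≈ 126 mm

Mid-depth of clay below the footing base: z = 2 + 6.1/2 = 5.05 m.
Stress increase at mid-clay by the 2:1 spreading method:
Δσ = qBL/((B+z)(L+z)) = 191×2.5×6/((2.5+5.05)(6+5.05)) = 34.341 kPa
Final effective stress: σ'_f = σ'_0 + Δσ = 78.1 + 34.341 = 112.44 kPa.
Normally consolidated clay, so the full stress increment lies on the virgin compression line:
S_c = C_c·H/(1+e₀)·log₁₀(σ'_f/σ'_0) = 0.28×6.1/(1+1.14)×log₁₀(112.44/78.1)
    = 0.79813 × 0.15827 = 0.1263 m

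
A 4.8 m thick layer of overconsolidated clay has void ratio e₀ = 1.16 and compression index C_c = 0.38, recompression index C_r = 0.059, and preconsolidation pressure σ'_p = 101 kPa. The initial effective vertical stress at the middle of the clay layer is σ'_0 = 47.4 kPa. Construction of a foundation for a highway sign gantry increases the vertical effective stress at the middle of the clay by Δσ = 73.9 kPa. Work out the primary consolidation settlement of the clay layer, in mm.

Final effective stress: σ'_f = 47.4 + 73.9 = 121.3 kPa.
σ'_f = 121.3 > σ'_p = 101 kPa, so the stress path crosses the preconsolidation pressure — recompression up to σ'_p, then virgin compression beyond:
S_c = H/(1+e₀)·[C_r·log₁₀(σ'_p/σ'_0) + C_c·log₁₀(σ'_f/σ'_p)]
    = 4.8/2.16 × [0.059×log₁₀(101/47.4) + 0.38×log₁₀(121.3/101)]
    = 2.2222 × [0.019384 + 0.030225] = 0.1102 m

S_c ≈ 110 mm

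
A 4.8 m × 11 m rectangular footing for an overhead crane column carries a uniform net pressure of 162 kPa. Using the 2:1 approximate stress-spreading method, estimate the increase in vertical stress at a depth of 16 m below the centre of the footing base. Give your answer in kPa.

By the 2:1 method the load spreads at 1 horizontal : 2 vertical, so at depth z the loaded area has grown by z in each plan dimension:
Δσ = qBL/((B+z)(L+z)) = 162×4.8×11/((4.8+16)(11+16)) = 15.231 kPa

Δσ_z ≈ 15.2 kPa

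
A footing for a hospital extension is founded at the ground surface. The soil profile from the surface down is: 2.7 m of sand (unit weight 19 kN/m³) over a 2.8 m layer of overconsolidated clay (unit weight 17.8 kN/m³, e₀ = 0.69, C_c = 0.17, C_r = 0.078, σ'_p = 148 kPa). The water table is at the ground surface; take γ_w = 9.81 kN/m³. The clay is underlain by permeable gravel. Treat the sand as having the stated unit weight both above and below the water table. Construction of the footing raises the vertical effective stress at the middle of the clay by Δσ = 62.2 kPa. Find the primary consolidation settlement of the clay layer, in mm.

Mid-depth of clay below the ground surface: z = 2.7 + 2.8/2 = 4.1 m.
Total vertical stress at mid-clay: σ_v = 19×2.7 + 17.8×1.4 = 76.22 kPa.
Pore pressure: u = 9.81×(4.1 − 0) = 40.221 kPa.
Initial effective stress: σ'_0 = σ_v − u = 76.22 − 40.221 = 35.999 kPa.
Final effective stress: σ'_f = 35.999 + 62.2 = 98.199 kPa.
σ'_f = 98.199 ≤ σ'_p = 148 kPa, so the clay remains overconsolidated and only the recompression index applies:
S_c = C_r·H/(1+e₀)·log₁₀(σ'_f/σ'_0) = 0.078×2.8/1.69×log₁₀(98.199/35.999)
    = 0.12923 × 0.43582 = 0.05632 m

S_c ≈ 56.3 mm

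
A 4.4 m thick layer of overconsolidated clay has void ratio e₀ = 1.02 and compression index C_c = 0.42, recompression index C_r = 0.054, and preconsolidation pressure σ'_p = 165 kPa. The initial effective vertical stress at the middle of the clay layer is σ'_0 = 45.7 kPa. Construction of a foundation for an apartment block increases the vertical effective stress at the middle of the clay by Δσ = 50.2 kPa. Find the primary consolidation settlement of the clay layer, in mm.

S_c ≈ 37.9 mm

Final effective stress: σ'_f = 45.7 + 50.2 = 95.9 kPa.
σ'_f = 95.9 ≤ σ'_p = 165 kPa, so the clay remains overconsolidated and only the recompression index applies:
S_c = C_r·H/(1+e₀)·log₁₀(σ'_f/σ'_0) = 0.054×4.4/2.02×log₁₀(95.9/45.7)
    = 0.11762 × 0.3219 = 0.03786 m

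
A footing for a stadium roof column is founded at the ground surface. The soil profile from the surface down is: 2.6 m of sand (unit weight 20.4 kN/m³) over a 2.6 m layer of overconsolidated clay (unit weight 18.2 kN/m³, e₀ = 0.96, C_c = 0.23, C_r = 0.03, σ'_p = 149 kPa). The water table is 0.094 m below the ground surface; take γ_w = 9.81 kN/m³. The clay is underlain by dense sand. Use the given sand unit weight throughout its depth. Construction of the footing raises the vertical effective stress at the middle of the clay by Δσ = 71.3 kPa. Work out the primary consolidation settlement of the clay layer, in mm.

Mid-depth of clay below the ground surface: z = 2.6 + 2.6/2 = 3.9 m.
Total vertical stress at mid-clay: σ_v = 20.4×2.6 + 18.2×1.3 = 76.7 kPa.
Pore pressure: u = 9.81×(3.9 − 0.094) = 37.337 kPa.
Initial effective stress: σ'_0 = σ_v − u = 76.7 − 37.337 = 39.363 kPa.
Final effective stress: σ'_f = 39.363 + 71.3 = 110.66 kPa.
σ'_f = 110.66 ≤ σ'_p = 149 kPa, so the clay remains overconsolidated and only the recompression index applies:
S_c = C_r·H/(1+e₀)·log₁₀(σ'_f/σ'_0) = 0.03×2.6/1.96×log₁₀(110.66/39.363)
    = 0.039795 × 0.4489 = 0.01786 m

S_c ≈ 17.9 mm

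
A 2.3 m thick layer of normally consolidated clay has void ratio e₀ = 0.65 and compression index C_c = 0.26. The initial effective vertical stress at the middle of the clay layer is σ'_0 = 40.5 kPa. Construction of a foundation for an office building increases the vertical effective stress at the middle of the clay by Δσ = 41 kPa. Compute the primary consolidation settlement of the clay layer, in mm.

S_c ≈ 110 mm

Final effective stress: σ'_f = σ'_0 + Δσ = 40.5 + 41 = 81.5 kPa.
Normally consolidated clay, so the full stress increment lies on the virgin compression line:
S_c = C_c·H/(1+e₀)·log₁₀(σ'_f/σ'_0) = 0.26×2.3/(1+0.65)×log₁₀(81.5/40.5)
    = 0.36242 × 0.3037 = 0.1101 m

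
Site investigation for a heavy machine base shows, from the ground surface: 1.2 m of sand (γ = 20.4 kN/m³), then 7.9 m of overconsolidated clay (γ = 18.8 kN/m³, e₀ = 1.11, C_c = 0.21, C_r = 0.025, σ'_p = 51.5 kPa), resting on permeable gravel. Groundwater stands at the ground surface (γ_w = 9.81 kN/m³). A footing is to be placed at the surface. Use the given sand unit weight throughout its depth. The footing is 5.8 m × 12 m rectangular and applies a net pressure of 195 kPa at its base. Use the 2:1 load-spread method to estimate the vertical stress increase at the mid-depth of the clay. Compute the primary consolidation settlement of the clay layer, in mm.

Mid-depth of clay below the ground surface: z = 1.2 + 7.9/2 = 5.15 m.
Total vertical stress at mid-clay: σ_v = 20.4×1.2 + 18.8×3.95 = 98.74 kPa.
Pore pressure: u = 9.81×(5.15 − 0) = 50.522 kPa.
Initial effective stress: σ'_0 = σ_v − u = 98.74 − 50.522 = 48.218 kPa.
Stress increase at mid-clay by the 2:1 spreading method:
Δσ = qBL/((B+z)(L+z)) = 195×5.8×12/((5.8+5.15)(12+5.15)) = 72.271 kPa
Final effective stress: σ'_f = 48.218 + 72.271 = 120.49 kPa.
σ'_f = 120.49 > σ'_p = 51.5 kPa, so the stress path crosses the preconsolidation pressure — recompression up to σ'_p, then virgin compression beyond:
S_c = H/(1+e₀)·[C_r·log₁₀(σ'_p/σ'_0) + C_c·log₁₀(σ'_f/σ'_p)]
    = 7.9/2.11 × [0.025×log₁₀(51.5/48.218) + 0.21×log₁₀(120.49/51.5)]
    = 3.7441 × [0.00071495 + 0.07752] = 0.2929 m

S_c ≈ 293 mm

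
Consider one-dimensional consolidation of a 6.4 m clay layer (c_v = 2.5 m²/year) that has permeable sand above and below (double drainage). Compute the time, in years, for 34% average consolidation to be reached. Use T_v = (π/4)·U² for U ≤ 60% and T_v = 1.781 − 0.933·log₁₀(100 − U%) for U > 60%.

Drainage path length: H_d = H/2 = 3.2 m (double drainage).
U ≤ 60%: T_v = (π/4)·U² = (π/4)×0.34² = 0.090792.
t = T_v·H_d²/c_v = 0.090792×3.2²/2.5 = 0.3719 years.

t ≈ 0.372 years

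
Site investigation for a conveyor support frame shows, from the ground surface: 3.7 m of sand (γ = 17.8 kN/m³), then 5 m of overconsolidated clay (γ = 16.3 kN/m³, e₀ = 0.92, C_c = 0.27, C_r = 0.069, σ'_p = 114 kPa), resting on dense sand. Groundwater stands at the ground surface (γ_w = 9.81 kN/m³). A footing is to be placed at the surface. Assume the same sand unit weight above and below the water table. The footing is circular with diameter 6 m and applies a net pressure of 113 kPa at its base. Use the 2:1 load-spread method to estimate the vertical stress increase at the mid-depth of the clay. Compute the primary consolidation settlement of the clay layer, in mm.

S_c ≈ 36.5 mm

Mid-depth of clay below the ground surface: z = 3.7 + 5/2 = 6.2 m.
Total vertical stress at mid-clay: σ_v = 17.8×3.7 + 16.3×2.5 = 106.61 kPa.
Pore pressure: u = 9.81×(6.2 − 0) = 60.822 kPa.
Initial effective stress: σ'_0 = σ_v − u = 106.61 − 60.822 = 45.788 kPa.
Stress increase at mid-clay by the 2:1 spreading method:
Δσ ≈ qD²/(D+z)² = 113×6²/(6+6.2)² = 27.331 kPa
Final effective stress: σ'_f = 45.788 + 27.331 = 73.119 kPa.
σ'_f = 73.119 ≤ σ'_p = 114 kPa, so the clay remains overconsolidated and only the recompression index applies:
S_c = C_r·H/(1+e₀)·log₁₀(σ'_f/σ'_0) = 0.069×5/1.92×log₁₀(73.119/45.788)
    = 0.17969 × 0.20328 = 0.03653 m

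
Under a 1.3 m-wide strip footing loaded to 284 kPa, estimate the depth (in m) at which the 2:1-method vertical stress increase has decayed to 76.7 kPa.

2:1 spreading — at depth z the loaded area has grown by z in each plan dimension:
qB/(B+z) = Δσ_z ⇒ z = qB/Δσ_z − B = 284×1.3/76.7 − 1.3 = 3.514 m

z ≈ 3.51 m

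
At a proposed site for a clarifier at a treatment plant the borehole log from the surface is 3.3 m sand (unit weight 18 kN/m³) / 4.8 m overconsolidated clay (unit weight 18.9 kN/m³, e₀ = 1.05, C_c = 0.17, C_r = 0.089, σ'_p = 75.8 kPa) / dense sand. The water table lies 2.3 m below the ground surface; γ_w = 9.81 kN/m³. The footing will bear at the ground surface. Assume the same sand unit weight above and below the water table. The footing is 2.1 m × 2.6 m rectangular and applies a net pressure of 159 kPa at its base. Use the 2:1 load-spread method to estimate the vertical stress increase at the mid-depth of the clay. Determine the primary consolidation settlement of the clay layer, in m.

Mid-depth of clay below the ground surface: z = 3.3 + 4.8/2 = 5.7 m.
Total vertical stress at mid-clay: σ_v = 18×3.3 + 18.9×2.4 = 104.76 kPa.
Pore pressure: u = 9.81×(5.7 − 2.3) = 33.354 kPa.
Initial effective stress: σ'_0 = σ_v − u = 104.76 − 33.354 = 71.406 kPa.
Stress increase at mid-clay by the 2:1 spreading method:
Δσ = qBL/((B+z)(L+z)) = 159×2.1×2.6/((2.1+5.7)(2.6+5.7)) = 13.41 kPa
Final effective stress: σ'_f = 71.406 + 13.41 = 84.816 kPa.
σ'_f = 84.816 > σ'_p = 75.8 kPa, so the stress path crosses the preconsolidation pressure — recompression up to σ'_p, then virgin compression beyond:
S_c = H/(1+e₀)·[C_r·log₁₀(σ'_p/σ'_0) + C_c·log₁₀(σ'_f/σ'_p)]
    = 4.8/2.05 × [0.089×log₁₀(75.8/71.406) + 0.17×log₁₀(84.816/75.8)]
    = 2.3415 × [0.0023082 + 0.0082975] = 0.02483 m

S_c ≈ 0.0248 m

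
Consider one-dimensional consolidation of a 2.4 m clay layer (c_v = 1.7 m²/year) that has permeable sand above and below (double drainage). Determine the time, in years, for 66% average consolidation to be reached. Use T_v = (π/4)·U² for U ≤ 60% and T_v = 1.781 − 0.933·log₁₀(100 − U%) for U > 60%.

t ≈ 0.298 years

Drainage path length: H_d = H/2 = 1.2 m (double drainage).
U > 60%: T_v = 1.781 − 0.933·log₁₀(100 − 66) = 0.35213.
t = T_v·H_d²/c_v = 0.35213×1.2²/1.7 = 0.2983 years.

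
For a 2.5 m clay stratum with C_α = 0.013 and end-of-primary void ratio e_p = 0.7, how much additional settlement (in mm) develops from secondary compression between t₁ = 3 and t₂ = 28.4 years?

S_s ≈ 18.7 mm

Secondary compression: S_s = C_α·H/(1+e_p)·log₁₀(t₂/t₁)
S_s = 0.013×2.5/(1+0.7)×log₁₀(28.4/3)
    = 0.01912 × 0.9762 = 0.01866 m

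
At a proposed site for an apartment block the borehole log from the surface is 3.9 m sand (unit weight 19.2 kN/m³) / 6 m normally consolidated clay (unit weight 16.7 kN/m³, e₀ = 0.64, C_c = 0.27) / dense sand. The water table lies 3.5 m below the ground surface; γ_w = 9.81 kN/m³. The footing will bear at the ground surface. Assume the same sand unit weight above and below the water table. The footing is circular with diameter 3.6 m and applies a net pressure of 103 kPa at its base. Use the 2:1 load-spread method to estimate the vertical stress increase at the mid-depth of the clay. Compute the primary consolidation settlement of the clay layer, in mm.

S_c ≈ 53.2 mm

Mid-depth of clay below the ground surface: z = 3.9 + 6/2 = 6.9 m.
Total vertical stress at mid-clay: σ_v = 19.2×3.9 + 16.7×3 = 124.98 kPa.
Pore pressure: u = 9.81×(6.9 − 3.5) = 33.354 kPa.
Initial effective stress: σ'_0 = σ_v − u = 124.98 − 33.354 = 91.626 kPa.
Stress increase at mid-clay by the 2:1 spreading method:
Δσ ≈ qD²/(D+z)² = 103×3.6²/(3.6+6.9)² = 12.108 kPa
Final effective stress: σ'_f = σ'_0 + Δσ = 91.626 + 12.108 = 103.73 kPa.
Normally consolidated clay, so the full stress increment lies on the virgin compression line:
S_c = C_c·H/(1+e₀)·log₁₀(σ'_f/σ'_0) = 0.27×6/(1+0.64)×log₁₀(103.73/91.626)
    = 0.9878 × 0.053886 = 0.05323 m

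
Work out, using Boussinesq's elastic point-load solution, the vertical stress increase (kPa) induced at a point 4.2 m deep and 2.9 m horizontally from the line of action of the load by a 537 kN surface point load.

Boussinesq vertical stress below a point load on an elastic half-space:
Δσ_z = 3P/(2πz²) · [1 + (r/z)²]^(−5/2)
r/z = 2.9/4.2 = 0.69048; [1+(r/z)²]^(−5/2) = 0.37734.
Δσ_z = 3×537/(2π×4.2²) × 0.37734 = 14.535 × 0.37734 = 5.485 kPa

Δσ_z ≈ 5.48 kPa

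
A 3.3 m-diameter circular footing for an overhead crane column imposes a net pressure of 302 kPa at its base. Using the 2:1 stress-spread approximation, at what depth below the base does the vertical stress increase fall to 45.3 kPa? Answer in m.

2:1 spreading — at depth z the loaded area has grown by z in each plan dimension:
qD²/(D+z)² = Δσ_z ⇒ z = D(√(q/Δσ_z) − 1) = 3.3×(√(302/45.3) − 1) = 5.221 m

z ≈ 5.22 m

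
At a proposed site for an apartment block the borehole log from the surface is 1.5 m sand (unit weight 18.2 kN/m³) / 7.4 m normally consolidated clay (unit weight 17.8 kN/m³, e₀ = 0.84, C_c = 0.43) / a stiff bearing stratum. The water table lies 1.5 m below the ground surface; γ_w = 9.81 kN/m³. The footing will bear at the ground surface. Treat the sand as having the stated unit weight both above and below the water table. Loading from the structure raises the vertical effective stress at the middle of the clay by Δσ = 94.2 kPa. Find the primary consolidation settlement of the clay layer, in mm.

Mid-depth of clay below the ground surface: z = 1.5 + 7.4/2 = 5.2 m.
Total vertical stress at mid-clay: σ_v = 18.2×1.5 + 17.8×3.7 = 93.16 kPa.
Pore pressure: u = 9.81×(5.2 − 1.5) = 36.297 kPa.
Initial effective stress: σ'_0 = σ_v − u = 93.16 − 36.297 = 56.863 kPa.
Final effective stress: σ'_f = σ'_0 + Δσ = 56.863 + 94.2 = 151.06 kPa.
Normally consolidated clay, so the full stress increment lies on the virgin compression line:
S_c = C_c·H/(1+e₀)·log₁₀(σ'_f/σ'_0) = 0.43×7.4/(1+0.84)×log₁₀(151.06/56.863)
    = 1.7293 × 0.42432 = 0.7338 m

S_c ≈ 734 mm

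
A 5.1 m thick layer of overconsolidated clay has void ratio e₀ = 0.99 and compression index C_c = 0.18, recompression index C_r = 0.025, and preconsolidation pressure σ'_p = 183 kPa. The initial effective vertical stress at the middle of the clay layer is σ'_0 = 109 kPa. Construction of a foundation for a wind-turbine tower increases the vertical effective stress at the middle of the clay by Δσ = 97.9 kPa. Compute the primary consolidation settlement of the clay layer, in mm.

S_c ≈ 39 mm

Final effective stress: σ'_f = 109 + 97.9 = 206.9 kPa.
σ'_f = 206.9 > σ'_p = 183 kPa, so the stress path crosses the preconsolidation pressure — recompression up to σ'_p, then virgin compression beyond:
S_c = H/(1+e₀)·[C_r·log₁₀(σ'_p/σ'_0) + C_c·log₁₀(σ'_f/σ'_p)]
    = 5.1/1.99 × [0.025×log₁₀(183/109) + 0.18×log₁₀(206.9/183)]
    = 2.5628 × [0.0056256 + 0.0095957] = 0.03901 m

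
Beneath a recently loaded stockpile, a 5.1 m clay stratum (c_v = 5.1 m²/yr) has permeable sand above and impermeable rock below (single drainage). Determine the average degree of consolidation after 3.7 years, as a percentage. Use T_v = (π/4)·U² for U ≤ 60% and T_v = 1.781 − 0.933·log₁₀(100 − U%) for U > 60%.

Drainage path length: H_d = H = 5.1 m (single drainage).
T_v = c_v·t/H_d² = 5.1×3.7/5.1² = 0.72549.
T_v = 0.72549 corresponds to the U > 60% branch:
U = 1 − 10^((1.781 − T_v)/0.933)/100 = 0.8647

U ≈ 86.5 %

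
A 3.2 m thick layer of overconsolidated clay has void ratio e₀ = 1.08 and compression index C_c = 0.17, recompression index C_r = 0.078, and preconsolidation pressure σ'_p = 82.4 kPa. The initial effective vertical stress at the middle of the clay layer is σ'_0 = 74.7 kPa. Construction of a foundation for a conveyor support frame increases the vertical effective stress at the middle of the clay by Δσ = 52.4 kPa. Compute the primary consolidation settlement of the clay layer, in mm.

Final effective stress: σ'_f = 74.7 + 52.4 = 127.1 kPa.
σ'_f = 127.1 > σ'_p = 82.4 kPa, so the stress path crosses the preconsolidation pressure — recompression up to σ'_p, then virgin compression beyond:
S_c = H/(1+e₀)·[C_r·log₁₀(σ'_p/σ'_0) + C_c·log₁₀(σ'_f/σ'_p)]
    = 3.2/2.08 × [0.078×log₁₀(82.4/74.7) + 0.17×log₁₀(127.1/82.4)]
    = 1.5385 × [0.0033233 + 0.031997] = 0.05434 m

S_c ≈ 54.3 mm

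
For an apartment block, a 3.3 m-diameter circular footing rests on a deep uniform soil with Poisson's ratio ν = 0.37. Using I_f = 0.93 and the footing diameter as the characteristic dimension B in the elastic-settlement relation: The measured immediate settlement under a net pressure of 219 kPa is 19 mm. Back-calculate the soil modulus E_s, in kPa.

S_e = q·B·(1−ν²)/E_s · I_f  ⇒  E_s = q·B·(1−ν²)·I_f / S_e.
E_s = 219 × 3.3 × 0.8631 × 0.93 / 0.019 = 30530 kPa

E_s ≈ 30500 kPa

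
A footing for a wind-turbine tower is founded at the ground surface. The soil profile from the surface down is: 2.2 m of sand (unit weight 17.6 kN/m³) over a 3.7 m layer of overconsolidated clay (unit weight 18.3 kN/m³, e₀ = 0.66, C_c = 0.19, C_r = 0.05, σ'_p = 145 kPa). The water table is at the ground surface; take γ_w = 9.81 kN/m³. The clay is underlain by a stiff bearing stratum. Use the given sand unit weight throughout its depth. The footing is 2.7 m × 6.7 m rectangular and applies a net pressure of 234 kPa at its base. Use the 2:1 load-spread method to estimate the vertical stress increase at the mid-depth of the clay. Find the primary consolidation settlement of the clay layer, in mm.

Mid-depth of clay below the ground surface: z = 2.2 + 3.7/2 = 4.05 m.
Total vertical stress at mid-clay: σ_v = 17.6×2.2 + 18.3×1.85 = 72.575 kPa.
Pore pressure: u = 9.81×(4.05 − 0) = 39.73 kPa.
Initial effective stress: σ'_0 = σ_v − u = 72.575 − 39.73 = 32.845 kPa.
Stress increase at mid-clay by the 2:1 spreading method:
Δσ = qBL/((B+z)(L+z)) = 234×2.7×6.7/((2.7+4.05)(6.7+4.05)) = 58.337 kPa
Final effective stress: σ'_f = 32.845 + 58.337 = 91.182 kPa.
σ'_f = 91.182 ≤ σ'_p = 145 kPa, so the clay remains overconsolidated and only the recompression index applies:
S_c = C_r·H/(1+e₀)·log₁₀(σ'_f/σ'_0) = 0.05×3.7/1.66×log₁₀(91.182/32.845)
    = 0.11145 × 0.44344 = 0.04942 m

S_c ≈ 49.4 mm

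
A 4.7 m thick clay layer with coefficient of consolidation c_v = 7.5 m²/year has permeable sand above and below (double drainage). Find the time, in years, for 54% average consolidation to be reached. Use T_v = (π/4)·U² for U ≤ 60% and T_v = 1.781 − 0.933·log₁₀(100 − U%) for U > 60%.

t ≈ 0.169 years

Drainage path length: H_d = H/2 = 2.35 m (double drainage).
U ≤ 60%: T_v = (π/4)·U² = (π/4)×0.54² = 0.22902.
t = T_v·H_d²/c_v = 0.22902×2.35²/7.5 = 0.1686 years.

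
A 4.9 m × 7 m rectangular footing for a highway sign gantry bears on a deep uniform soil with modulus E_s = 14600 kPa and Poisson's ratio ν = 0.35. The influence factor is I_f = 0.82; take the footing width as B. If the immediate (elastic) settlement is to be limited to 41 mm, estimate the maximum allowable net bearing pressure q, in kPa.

S_e = q·B·(1−ν²)/E_s · I_f  ⇒  q = S_e·E_s / (B·(1−ν²)·I_f).
q = 0.041 × 14600 / (4.9 × 0.8775 × 0.82) = 169.8 kPa

q ≈ 170 kPa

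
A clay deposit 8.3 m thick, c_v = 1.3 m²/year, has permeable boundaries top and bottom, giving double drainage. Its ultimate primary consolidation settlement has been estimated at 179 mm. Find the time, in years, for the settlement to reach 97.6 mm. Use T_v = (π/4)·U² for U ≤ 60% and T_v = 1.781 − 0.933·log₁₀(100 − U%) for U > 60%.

Drainage path length: H_d = H/2 = 4.15 m (double drainage).
U = S(t)/S_ult = 97.6/179 = 0.5453.
U ≤ 60%: T_v = (π/4)·U² = (π/4)×0.54525² = 0.2335.
t = T_v·H_d²/c_v = 0.2335×4.15²/1.3 = 3.093 years.

t ≈ 3.09 years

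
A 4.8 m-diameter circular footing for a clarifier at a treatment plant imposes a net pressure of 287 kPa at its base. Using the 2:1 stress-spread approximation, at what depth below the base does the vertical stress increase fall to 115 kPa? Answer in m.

z ≈ 2.78 m

2:1 spreading — at depth z the loaded area has grown by z in each plan dimension:
qD²/(D+z)² = Δσ_z ⇒ z = D(√(q/Δσ_z) − 1) = 4.8×(√(287/115) − 1) = 2.783 m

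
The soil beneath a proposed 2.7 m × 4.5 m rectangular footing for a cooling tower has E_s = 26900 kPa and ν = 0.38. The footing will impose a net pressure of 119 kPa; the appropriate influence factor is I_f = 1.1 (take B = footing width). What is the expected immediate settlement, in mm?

S_e ≈ 11.2 mm

Immediate (elastic) settlement: S_e = q·B·(1−ν²)/E_s · I_f.
S_e = 119 × 2.7 × (1 − 0.38²) / 26900 × 1.1
    = 119 × 2.7 × 0.8556 / 26900 × 1.1
    = 0.01124 m = 11.24 mm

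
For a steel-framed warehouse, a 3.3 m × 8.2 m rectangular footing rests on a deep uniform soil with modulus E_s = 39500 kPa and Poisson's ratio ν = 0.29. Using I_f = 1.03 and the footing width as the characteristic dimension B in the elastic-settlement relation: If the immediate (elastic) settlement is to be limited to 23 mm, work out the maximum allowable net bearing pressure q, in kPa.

q ≈ 292 kPa

S_e = q·B·(1−ν²)/E_s · I_f  ⇒  q = S_e·E_s / (B·(1−ν²)·I_f).
q = 0.023 × 39500 / (3.3 × 0.9159 × 1.03) = 291.8 kPa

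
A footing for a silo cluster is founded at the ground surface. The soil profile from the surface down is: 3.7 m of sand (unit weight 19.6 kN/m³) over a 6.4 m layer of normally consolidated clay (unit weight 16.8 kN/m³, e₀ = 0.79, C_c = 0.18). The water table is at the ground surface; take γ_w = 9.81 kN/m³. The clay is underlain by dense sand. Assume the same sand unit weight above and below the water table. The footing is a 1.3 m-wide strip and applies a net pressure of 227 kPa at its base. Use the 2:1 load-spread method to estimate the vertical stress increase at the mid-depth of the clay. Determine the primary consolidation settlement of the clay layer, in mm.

S_c ≈ 134 mm

Mid-depth of clay below the ground surface: z = 3.7 + 6.4/2 = 6.9 m.
Total vertical stress at mid-clay: σ_v = 19.6×3.7 + 16.8×3.2 = 126.28 kPa.
Pore pressure: u = 9.81×(6.9 − 0) = 67.689 kPa.
Initial effective stress: σ'_0 = σ_v − u = 126.28 − 67.689 = 58.591 kPa.
Stress increase at mid-clay by the 2:1 spreading method:
Δσ = qB/(B+z) = 227×1.3/(1.3+6.9) = 35.988 kPa
Final effective stress: σ'_f = σ'_0 + Δσ = 58.591 + 35.988 = 94.579 kPa.
Normally consolidated clay, so the full stress increment lies on the virgin compression line:
S_c = C_c·H/(1+e₀)·log₁₀(σ'_f/σ'_0) = 0.18×6.4/(1+0.79)×log₁₀(94.579/58.591)
    = 0.64358 × 0.20796 = 0.1338 m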